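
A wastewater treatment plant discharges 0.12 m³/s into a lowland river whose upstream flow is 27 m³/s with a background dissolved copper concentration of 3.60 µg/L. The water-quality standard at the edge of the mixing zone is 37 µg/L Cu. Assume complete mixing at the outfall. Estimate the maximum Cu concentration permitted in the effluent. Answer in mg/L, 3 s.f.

7.55 mg/L

3.60 µg/L = 0.0036 mg/L.
37 µg/L = 0.037 mg/L.
Mass balance: 0.037·27.12 = 0.12·Cₑ + 27·0.0036.
Cₑ = (1.003 − 0.0972) / 0.12 = 7.552 mg/L.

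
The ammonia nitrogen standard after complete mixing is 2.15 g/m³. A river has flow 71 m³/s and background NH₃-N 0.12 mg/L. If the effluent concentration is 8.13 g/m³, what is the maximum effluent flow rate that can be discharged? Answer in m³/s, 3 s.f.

24.1 m³/s

Mass balance at complete mixing: C_std·(Q_w + Q_r) = Q_w·C_e + Q_r·C_b.
Rearranging, Q_w = Q_r·(C_std − C_b)/(C_e − C_std) = 71·(2.15 − 0.12) / (8.13 − 2.15) = 24.1 m³/s.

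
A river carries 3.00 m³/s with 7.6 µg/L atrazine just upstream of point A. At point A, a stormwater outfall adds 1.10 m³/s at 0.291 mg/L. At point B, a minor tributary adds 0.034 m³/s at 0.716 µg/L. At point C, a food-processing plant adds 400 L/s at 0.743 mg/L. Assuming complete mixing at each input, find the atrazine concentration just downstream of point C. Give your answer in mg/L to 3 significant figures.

7.6 µg/L = 0.0076 mg/L.
After input A: C = (3·0.0076 + 1.1·0.291) / 4.1 = 0.08363 mg/L.
0.716 µg/L = 0.000716 mg/L.
After input B: C = (4.1·0.08363 + 0.034·0.000716) / 4.134 = 0.08295 mg/L.
400 L/s = 0.4 m³/s.
After input C: C = (4.134·0.08295 + 0.4·0.743) / 4.534 = 0.1412 mg/L.

0.141 mg/L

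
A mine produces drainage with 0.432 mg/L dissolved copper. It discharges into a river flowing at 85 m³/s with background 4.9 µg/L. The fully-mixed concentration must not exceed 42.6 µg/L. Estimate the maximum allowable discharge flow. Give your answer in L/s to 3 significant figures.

8230 L/s

4.9 µg/L = 0.0049 mg/L.
42.6 µg/L = 0.0426 mg/L.
Mass balance at complete mixing: C_std·(Q_w + Q_r) = Q_w·C_e + Q_r·C_b.
Rearranging, Q_w = Q_r·(C_std − C_b)/(C_e − C_std) = 85·(0.0426 − 0.0049) / (0.432 − 0.0426) = 8.229 m³/s.
= 8229 L/s.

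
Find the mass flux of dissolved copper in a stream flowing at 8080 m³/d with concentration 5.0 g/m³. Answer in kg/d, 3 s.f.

40.4 kg/d

8080 m³/d = 0.09352 m³/s.
Mass flux = Q·C = 0.09352 m³/s × 5 g/m³ = 0.4676 g/s.
= 0.4676 g/s × 86.4 = 40.4 kg/d.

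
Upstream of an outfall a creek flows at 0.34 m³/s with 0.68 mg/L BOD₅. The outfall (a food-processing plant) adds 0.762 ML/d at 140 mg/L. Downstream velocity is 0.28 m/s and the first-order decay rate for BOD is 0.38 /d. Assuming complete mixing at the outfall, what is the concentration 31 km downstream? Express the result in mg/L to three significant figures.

0.762 ML/d = 0.008819 m³/s.
After complete mixing, C₀ = (0.008819·140 + 0.34·0.68) / 0.3488 = 4.203 mg/L.
Travel time t = 3.1e+04 m / 0.28 m/s = 1.107e+05 s = 1.281 d.
C = 4.203·exp(−0.38·1.281) = 4.203·0.6145 = 2.582 mg/L.

2.58 mg/L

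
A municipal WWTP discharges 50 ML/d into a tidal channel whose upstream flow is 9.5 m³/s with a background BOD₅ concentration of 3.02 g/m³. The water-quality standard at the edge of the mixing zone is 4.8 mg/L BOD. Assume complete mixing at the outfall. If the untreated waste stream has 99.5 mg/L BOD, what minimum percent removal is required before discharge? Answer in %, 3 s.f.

50 ML/d = 0.5787 m³/s.
Mass balance: 4.8·10.08 = 0.5787·Cₑ + 9.5·3.02.
Cₑ = (48.38 − 28.69) / 0.5787 = 34.02 mg/L.
Required removal = 1 − 34.02/99.5 = 65.81 %.

65.8 %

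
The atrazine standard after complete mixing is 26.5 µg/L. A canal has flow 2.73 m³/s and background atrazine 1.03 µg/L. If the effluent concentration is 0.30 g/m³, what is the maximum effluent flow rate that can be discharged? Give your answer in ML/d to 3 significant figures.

1.03 µg/L = 0.00103 mg/L.
26.5 µg/L = 0.0265 mg/L.
Mass balance at complete mixing: C_std·(Q_w + Q_r) = Q_w·C_e + Q_r·C_b.
Rearranging, Q_w = Q_r·(C_std − C_b)/(C_e − C_std) = 2.73·(0.0265 − 0.00103) / (0.3 − 0.0265) = 0.2542 m³/s.
= 21.97 ML/d.

22.0 ML/d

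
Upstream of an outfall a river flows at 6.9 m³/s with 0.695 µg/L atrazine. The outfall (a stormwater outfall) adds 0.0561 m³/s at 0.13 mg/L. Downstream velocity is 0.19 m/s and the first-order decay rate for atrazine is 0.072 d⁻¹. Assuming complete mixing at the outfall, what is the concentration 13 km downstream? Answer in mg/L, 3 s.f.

0.00164 mg/L

0.695 µg/L = 0.000695 mg/L.
After complete mixing, C₀ = (0.0561·0.13 + 6.9·0.000695) / 6.956 = 0.001738 mg/L.
Travel time t = 1.3e+04 m / 0.19 m/s = 6.842e+04 s = 0.7919 d.
C = 0.001738·exp(−0.072·0.7919) = 0.001738·0.9446 = 0.001642 mg/L.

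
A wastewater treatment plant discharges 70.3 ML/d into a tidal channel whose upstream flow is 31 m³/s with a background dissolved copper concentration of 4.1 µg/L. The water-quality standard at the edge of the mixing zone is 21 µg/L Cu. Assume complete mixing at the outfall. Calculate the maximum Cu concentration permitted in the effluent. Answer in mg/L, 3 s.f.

0.665 mg/L

70.3 ML/d = 0.8137 m³/s.
4.1 µg/L = 0.0041 mg/L.
21 µg/L = 0.021 mg/L.
Mass balance: 0.021·31.81 = 0.8137·Cₑ + 31·0.0041.
Cₑ = (0.6681 − 0.1271) / 0.8137 = 0.6649 mg/L.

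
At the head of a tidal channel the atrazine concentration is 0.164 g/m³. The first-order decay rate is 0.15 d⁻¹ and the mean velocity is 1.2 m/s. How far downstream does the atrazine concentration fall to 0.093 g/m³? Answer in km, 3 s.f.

392 km

From C = C₀·e^(−kt), t = ln(C₀/C)/k = ln(0.164/0.093)/0.15 = 0.5673/0.15 = 3.782 d.
Distance = v·t = 1.2 m/s × 3.267e+05 s = 3.921e+05 m = 392.1 km.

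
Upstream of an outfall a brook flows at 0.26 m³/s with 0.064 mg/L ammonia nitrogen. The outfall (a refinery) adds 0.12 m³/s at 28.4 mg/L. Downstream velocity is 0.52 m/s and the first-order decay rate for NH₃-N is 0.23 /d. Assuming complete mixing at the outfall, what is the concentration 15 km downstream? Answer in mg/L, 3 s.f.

8.35 mg/L

After complete mixing, C₀ = (0.12·28.4 + 0.26·0.064) / 0.38 = 9.012 mg/L.
Travel time t = 1.5e+04 m / 0.52 m/s = 2.885e+04 s = 0.3339 d.
C = 9.012·exp(−0.23·0.3339) = 9.012·0.9261 = 8.346 mg/L.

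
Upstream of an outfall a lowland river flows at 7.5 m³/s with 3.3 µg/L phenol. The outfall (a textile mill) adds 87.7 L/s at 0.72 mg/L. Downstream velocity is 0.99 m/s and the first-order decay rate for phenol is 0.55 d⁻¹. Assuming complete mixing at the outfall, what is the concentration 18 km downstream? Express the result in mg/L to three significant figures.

0.0103 mg/L

87.7 L/s = 0.0877 m³/s.
3.3 µg/L = 0.0033 mg/L.
After complete mixing, C₀ = (0.0877·0.72 + 7.5·0.0033) / 7.588 = 0.01158 mg/L.
Travel time t = 1.8e+04 m / 0.99 m/s = 1.818e+04 s = 0.2104 d.
C = 0.01158·exp(−0.55·0.2104) = 0.01158·0.8907 = 0.01032 mg/L.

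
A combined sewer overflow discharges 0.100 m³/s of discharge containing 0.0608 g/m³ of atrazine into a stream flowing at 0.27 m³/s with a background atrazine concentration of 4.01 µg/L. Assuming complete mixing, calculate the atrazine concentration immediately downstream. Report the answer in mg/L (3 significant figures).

4.01 µg/L = 0.00401 mg/L.
By mass balance at complete mixing, C = (0.1·0.0608 + 0.27·0.00401) / (0.1 + 0.27) = 0.007163/0.37 = 0.01936 mg/L.

0.0194 mg/L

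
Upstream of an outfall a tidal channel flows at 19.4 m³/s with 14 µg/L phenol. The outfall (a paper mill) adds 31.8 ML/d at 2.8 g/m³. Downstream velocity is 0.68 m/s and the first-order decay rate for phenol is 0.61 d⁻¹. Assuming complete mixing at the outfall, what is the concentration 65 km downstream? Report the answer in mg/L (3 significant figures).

0.0335 mg/L

31.8 ML/d = 0.3681 m³/s.
14 µg/L = 0.014 mg/L.
After complete mixing, C₀ = (0.3681·2.8 + 19.4·0.014) / 19.77 = 0.06587 mg/L.
Travel time t = 6.5e+04 m / 0.68 m/s = 9.559e+04 s = 1.106 d.
C = 0.06587·exp(−0.61·1.106) = 0.06587·0.5092 = 0.03354 mg/L.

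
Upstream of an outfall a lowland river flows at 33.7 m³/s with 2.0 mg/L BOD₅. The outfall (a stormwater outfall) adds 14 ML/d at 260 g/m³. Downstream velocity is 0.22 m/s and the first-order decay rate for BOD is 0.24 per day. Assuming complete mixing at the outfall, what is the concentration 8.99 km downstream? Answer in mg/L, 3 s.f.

2.89 mg/L

14 ML/d = 0.162 m³/s.
After complete mixing, C₀ = (0.162·260 + 33.7·2) / 33.86 = 3.235 mg/L.
Travel time t = 8990 m / 0.22 m/s = 4.086e+04 s = 0.473 d.
C = 3.235·exp(−0.24·0.473) = 3.235·0.8927 = 2.887 mg/L.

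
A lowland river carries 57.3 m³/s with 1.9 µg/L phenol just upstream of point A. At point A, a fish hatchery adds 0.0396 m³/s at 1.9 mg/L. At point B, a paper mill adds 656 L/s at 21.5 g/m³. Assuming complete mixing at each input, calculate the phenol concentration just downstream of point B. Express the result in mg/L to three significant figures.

1.9 µg/L = 0.0019 mg/L.
After input A: C = (57.3·0.0019 + 0.0396·1.9) / 57.34 = 0.003211 mg/L.
656 L/s = 0.656 m³/s.
After input B: C = (57.34·0.003211 + 0.656·21.5) / 58 = 0.2464 mg/L.

0.246 mg/L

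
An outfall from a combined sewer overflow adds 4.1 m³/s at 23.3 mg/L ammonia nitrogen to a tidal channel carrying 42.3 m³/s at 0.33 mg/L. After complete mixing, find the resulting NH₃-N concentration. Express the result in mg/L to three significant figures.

2.36 mg/L

Flow-weighted mixing gives C = (4.1·23.3 + 42.3·0.33) / (4.1 + 42.3) = 109.5/46.4 = 2.36 mg/L.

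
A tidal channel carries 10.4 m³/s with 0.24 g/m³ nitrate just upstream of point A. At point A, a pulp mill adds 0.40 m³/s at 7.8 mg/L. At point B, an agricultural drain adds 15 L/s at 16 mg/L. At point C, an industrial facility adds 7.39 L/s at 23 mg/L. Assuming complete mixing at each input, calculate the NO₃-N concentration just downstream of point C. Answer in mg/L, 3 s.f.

0.557 mg/L

After input A: C = (10.4·0.24 + 0.4·7.8) / 10.8 = 0.52 mg/L.
15 L/s = 0.015 m³/s.
After input B: C = (10.8·0.52 + 0.015·16) / 10.82 = 0.5415 mg/L.
7.39 L/s = 0.00739 m³/s.
After input C: C = (10.82·0.5415 + 0.00739·23) / 10.82 = 0.5568 mg/L.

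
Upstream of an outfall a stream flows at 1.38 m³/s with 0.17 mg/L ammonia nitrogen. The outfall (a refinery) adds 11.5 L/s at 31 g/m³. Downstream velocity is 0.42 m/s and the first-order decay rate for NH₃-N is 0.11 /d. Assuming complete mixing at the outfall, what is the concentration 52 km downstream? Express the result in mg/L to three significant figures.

0.363 mg/L

11.5 L/s = 0.0115 m³/s.
After complete mixing, C₀ = (0.0115·31 + 1.38·0.17) / 1.391 = 0.4248 mg/L.
Travel time t = 5.2e+04 m / 0.42 m/s = 1.238e+05 s = 1.433 d.
C = 0.4248·exp(−0.11·1.433) = 0.4248·0.8542 = 0.3628 mg/L.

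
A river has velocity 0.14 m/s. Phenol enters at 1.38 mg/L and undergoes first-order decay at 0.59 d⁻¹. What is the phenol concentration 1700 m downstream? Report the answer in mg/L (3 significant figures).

Travel time t = 1700 m / 0.14 m/s = 1700/0.14 = 1.214e+04 s = 0.1405 d.
First-order decay: C = 1.38·exp(−0.59·0.1405) = 1.38·0.9204 = 1.27 mg/L.

1.27 mg/L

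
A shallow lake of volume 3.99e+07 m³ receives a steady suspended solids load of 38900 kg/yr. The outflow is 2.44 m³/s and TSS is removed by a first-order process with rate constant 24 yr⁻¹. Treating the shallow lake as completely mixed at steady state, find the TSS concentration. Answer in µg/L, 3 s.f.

37.6 µg/L

Outflow Q = 2.44 m³/s × 3.156e+07 s/yr = 7.7e+07 m³/yr.
Steady-state CSTR mass balance: W = Q·C + k·V·C, so C = W/(Q + kV).
Q + kV = 7.7e+07 + 24·3.99e+07 = 1.035e+09 m³/yr.
C = 38900/1.035e+09 = 3.76e-05 kg/m³ = 0.0376 mg/L = 37.6 µg/L.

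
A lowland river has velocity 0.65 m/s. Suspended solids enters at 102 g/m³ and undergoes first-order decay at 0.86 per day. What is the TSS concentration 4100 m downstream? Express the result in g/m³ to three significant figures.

95.8 g/m³

Travel time t = 4100 m / 0.65 m/s = 4100/0.65 = 6308 s = 0.07301 d.
First-order decay: C = 102·exp(−0.86·0.07301) = 102·0.9391 = 95.79 g/m³.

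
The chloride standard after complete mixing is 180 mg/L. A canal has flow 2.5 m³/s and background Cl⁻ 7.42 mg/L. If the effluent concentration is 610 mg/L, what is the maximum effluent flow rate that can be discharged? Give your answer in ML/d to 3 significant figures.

86.7 ML/d

Mass balance at complete mixing: C_std·(Q_w + Q_r) = Q_w·C_e + Q_r·C_b.
Rearranging, Q_w = Q_r·(C_std − C_b)/(C_e − C_std) = 2.5·(180 − 7.42) / (610 − 180) = 1.003 m³/s.
= 86.69 ML/d.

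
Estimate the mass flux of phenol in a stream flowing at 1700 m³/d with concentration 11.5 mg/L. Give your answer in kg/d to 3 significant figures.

19.6 kg/d

1700 m³/d = 0.01968 m³/s.
Mass flux = Q·C = 0.01968 m³/s × 11.5 g/m³ = 0.2263 g/s.
= 0.2263 g/s × 86.4 = 19.55 kg/d.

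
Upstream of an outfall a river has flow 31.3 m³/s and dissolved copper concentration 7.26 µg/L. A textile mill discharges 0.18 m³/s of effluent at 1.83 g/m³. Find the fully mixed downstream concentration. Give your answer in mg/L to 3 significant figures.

7.26 µg/L = 0.00726 mg/L.
By mass balance at complete mixing, C = (0.18·1.83 + 31.3·0.00726) / (0.18 + 31.3) = 0.5566/31.48 = 0.01768 mg/L.

0.0177 mg/L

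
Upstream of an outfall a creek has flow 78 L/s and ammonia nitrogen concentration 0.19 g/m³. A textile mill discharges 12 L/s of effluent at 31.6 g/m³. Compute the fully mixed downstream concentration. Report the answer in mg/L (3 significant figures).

12 L/s = 0.012 m³/s.
78 L/s = 0.078 m³/s.
By mass balance at complete mixing, C = (0.012·31.6 + 0.078·0.19) / (0.012 + 0.078) = 0.394/0.09 = 4.378 mg/L.

4.38 mg/L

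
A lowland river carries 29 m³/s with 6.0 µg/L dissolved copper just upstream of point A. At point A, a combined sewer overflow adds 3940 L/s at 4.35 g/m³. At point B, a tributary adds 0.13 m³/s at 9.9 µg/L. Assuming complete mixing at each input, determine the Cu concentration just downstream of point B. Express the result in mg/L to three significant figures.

6.0 µg/L = 0.006 mg/L.
3940 L/s = 3.94 m³/s.
After input A: C = (29·0.006 + 3.94·4.35) / 32.94 = 0.5256 mg/L.
9.9 µg/L = 0.0099 mg/L.
After input B: C = (32.94·0.5256 + 0.13·0.0099) / 33.07 = 0.5236 mg/L.

0.524 mg/L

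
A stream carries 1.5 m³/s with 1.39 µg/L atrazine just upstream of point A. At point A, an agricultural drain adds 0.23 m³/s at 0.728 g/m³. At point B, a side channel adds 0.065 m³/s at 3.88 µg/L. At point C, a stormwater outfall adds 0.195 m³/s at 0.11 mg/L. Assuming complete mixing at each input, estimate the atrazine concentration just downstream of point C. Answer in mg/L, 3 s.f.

1.39 µg/L = 0.00139 mg/L.
After input A: C = (1.5·0.00139 + 0.23·0.728) / 1.73 = 0.09799 mg/L.
3.88 µg/L = 0.00388 mg/L.
After input B: C = (1.73·0.09799 + 0.065·0.00388) / 1.795 = 0.09458 mg/L.
After input C: C = (1.795·0.09458 + 0.195·0.11) / 1.99 = 0.09609 mg/L.

0.0961 mg/L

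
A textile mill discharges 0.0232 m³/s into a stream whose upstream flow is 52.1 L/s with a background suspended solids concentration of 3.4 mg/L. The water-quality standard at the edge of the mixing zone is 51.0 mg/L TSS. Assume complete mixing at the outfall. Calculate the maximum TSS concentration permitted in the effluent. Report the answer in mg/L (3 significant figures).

158 mg/L

52.1 L/s = 0.0521 m³/s.
Mass balance: 51·0.0753 = 0.0232·Cₑ + 0.0521·3.4.
Cₑ = (3.84 − 0.1771) / 0.0232 = 157.9 mg/L.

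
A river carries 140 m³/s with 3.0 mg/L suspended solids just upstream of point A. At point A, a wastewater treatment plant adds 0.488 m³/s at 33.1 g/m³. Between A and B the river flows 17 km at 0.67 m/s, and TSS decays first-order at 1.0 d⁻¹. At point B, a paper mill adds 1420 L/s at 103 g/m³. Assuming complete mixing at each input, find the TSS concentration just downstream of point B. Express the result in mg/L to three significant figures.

After input A: C = (140·3 + 0.488·33.1) / 140.5 = 3.105 mg/L.
Over the 17 km reach to input B (t = 2.537e+04 s = 0.2937 d), decay gives C = 3.105·exp(−1.0·0.2937) = 2.315 mg/L.
1420 L/s = 1.42 m³/s.
After input B: C = (140.5·2.315 + 1.42·103) / 141.9 = 3.322 mg/L.

3.32 mg/L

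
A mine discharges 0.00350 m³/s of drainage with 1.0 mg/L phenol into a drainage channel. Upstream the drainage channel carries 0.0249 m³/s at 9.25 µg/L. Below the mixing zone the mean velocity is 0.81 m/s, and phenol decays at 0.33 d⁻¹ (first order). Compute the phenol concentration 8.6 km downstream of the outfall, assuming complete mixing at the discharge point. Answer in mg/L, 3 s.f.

9.25 µg/L = 0.00925 mg/L.
After complete mixing, C₀ = (0.0035·1 + 0.0249·0.00925) / 0.0284 = 0.1313 mg/L.
Travel time t = 8600 m / 0.81 m/s = 1.062e+04 s = 0.1229 d.
C = 0.1313·exp(−0.33·0.1229) = 0.1313·0.9603 = 0.1261 mg/L.

0.126 mg/L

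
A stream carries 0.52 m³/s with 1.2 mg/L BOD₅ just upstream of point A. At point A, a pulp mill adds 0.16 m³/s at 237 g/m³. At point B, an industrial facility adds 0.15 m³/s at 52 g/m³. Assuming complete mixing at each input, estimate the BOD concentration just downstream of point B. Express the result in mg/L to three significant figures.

After input A: C = (0.52·1.2 + 0.16·237) / 0.68 = 56.68 mg/L.
After input B: C = (0.68·56.68 + 0.15·52) / 0.83 = 55.84 mg/L.

55.8 mg/L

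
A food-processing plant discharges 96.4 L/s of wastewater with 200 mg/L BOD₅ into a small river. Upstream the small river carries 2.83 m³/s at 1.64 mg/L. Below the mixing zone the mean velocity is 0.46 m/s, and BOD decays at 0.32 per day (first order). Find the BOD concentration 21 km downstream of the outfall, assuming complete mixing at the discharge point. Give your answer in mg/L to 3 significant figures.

6.90 mg/L

96.4 L/s = 0.0964 m³/s.
After complete mixing, C₀ = (0.0964·200 + 2.83·1.64) / 2.926 = 8.174 mg/L.
Travel time t = 2.1e+04 m / 0.46 m/s = 4.565e+04 s = 0.5284 d.
C = 8.174·exp(−0.32·0.5284) = 8.174·0.8444 = 6.903 mg/L.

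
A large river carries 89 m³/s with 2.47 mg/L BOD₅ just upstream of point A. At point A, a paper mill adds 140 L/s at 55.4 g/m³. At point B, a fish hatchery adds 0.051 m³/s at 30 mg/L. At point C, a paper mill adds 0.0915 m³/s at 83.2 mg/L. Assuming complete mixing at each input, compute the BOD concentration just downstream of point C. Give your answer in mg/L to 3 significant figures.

140 L/s = 0.14 m³/s.
After input A: C = (89·2.47 + 0.14·55.4) / 89.14 = 2.553 mg/L.
After input B: C = (89.14·2.553 + 0.051·30) / 89.19 = 2.569 mg/L.
After input C: C = (89.19·2.569 + 0.0915·83.2) / 89.28 = 2.651 mg/L.

2.65 mg/L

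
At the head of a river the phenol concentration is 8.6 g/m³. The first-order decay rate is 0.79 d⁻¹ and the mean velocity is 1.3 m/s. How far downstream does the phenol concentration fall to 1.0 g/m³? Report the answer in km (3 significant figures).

From C = C₀·e^(−kt), t = ln(C₀/C)/k = ln(8.6/1.0)/0.79 = 2.152/0.79 = 2.724 d.
Distance = v·t = 1.3 m/s × 2.353e+05 s = 3.059e+05 m = 305.9 km.

306 km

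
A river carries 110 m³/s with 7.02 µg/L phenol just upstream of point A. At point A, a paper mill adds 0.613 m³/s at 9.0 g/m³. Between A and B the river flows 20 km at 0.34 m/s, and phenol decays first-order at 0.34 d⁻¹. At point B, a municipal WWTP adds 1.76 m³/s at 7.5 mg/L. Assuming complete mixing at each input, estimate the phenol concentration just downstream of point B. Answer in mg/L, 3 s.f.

0.162 mg/L

7.02 µg/L = 0.00702 mg/L.
After input A: C = (110·0.00702 + 0.613·9) / 110.6 = 0.05686 mg/L.
Over the 20 km reach to input B (t = 5.882e+04 s = 0.6808 d), decay gives C = 0.05686·exp(−0.34·0.6808) = 0.04511 mg/L.
After input B: C = (110.6·0.04511 + 1.76·7.5) / 112.4 = 0.1619 mg/L.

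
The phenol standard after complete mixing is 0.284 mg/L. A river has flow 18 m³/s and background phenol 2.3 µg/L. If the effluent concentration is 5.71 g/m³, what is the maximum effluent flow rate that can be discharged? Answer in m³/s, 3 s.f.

0.935 m³/s

2.3 µg/L = 0.0023 mg/L.
Mass balance at complete mixing: C_std·(Q_w + Q_r) = Q_w·C_e + Q_r·C_b.
Rearranging, Q_w = Q_r·(C_std − C_b)/(C_e − C_std) = 18·(0.284 − 0.0023) / (5.71 − 0.284) = 0.9345 m³/s.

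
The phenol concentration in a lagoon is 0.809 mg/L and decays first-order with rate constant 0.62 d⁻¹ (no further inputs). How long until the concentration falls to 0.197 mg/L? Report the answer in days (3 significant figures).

2.28 d

t = ln(C₀/C)/k = ln(0.809/0.197)/0.62 = 1.413/0.62 = 2.278 d.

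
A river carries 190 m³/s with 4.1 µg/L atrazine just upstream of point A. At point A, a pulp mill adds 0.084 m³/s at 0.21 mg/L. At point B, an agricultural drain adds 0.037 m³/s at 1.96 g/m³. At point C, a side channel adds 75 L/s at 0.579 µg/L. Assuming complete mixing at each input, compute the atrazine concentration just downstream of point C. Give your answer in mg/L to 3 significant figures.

0.00457 mg/L

4.1 µg/L = 0.0041 mg/L.
After input A: C = (190·0.0041 + 0.084·0.21) / 190.1 = 0.004191 mg/L.
After input B: C = (190.1·0.004191 + 0.037·1.96) / 190.1 = 0.004572 mg/L.
75 L/s = 0.075 m³/s.
0.579 µg/L = 0.000579 mg/L.
After input C: C = (190.1·0.004572 + 0.075·0.000579) / 190.2 = 0.00457 mg/L.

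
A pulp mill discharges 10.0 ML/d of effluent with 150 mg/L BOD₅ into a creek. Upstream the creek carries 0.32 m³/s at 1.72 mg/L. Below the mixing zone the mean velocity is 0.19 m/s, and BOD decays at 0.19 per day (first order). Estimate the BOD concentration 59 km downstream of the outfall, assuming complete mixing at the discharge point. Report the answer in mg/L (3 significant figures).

20.8 mg/L

10.0 ML/d = 0.1157 m³/s.
After complete mixing, C₀ = (0.1157·150 + 0.32·1.72) / 0.4357 = 41.11 mg/L.
Travel time t = 5.9e+04 m / 0.19 m/s = 3.105e+05 s = 3.594 d.
C = 41.11·exp(−0.19·3.594) = 41.11·0.5052 = 20.77 mg/L.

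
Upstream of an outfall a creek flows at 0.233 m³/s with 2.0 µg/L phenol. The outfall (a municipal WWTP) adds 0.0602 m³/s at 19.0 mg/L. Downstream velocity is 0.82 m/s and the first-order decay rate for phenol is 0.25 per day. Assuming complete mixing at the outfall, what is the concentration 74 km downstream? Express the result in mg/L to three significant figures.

2.0 µg/L = 0.002 mg/L.
After complete mixing, C₀ = (0.0602·19 + 0.233·0.002) / 0.2932 = 3.903 mg/L.
Travel time t = 7.4e+04 m / 0.82 m/s = 9.024e+04 s = 1.044 d.
C = 3.903·exp(−0.25·1.044) = 3.903·0.7702 = 3.006 mg/L.

3.01 mg/L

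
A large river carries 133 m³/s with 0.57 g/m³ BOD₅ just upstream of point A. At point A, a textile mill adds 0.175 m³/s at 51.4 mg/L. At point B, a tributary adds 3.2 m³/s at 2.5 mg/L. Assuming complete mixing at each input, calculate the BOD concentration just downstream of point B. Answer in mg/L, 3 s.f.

0.681 mg/L

After input A: C = (133·0.57 + 0.175·51.4) / 133.2 = 0.6368 mg/L.
After input B: C = (133.2·0.6368 + 3.2·2.5) / 136.4 = 0.6805 mg/L.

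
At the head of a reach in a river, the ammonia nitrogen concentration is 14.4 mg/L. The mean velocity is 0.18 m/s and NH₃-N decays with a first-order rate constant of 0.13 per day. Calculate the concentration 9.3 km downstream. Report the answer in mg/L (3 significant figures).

13.3 mg/L

Travel time t = 9.3 km / 0.18 m/s = 9300/0.18 = 5.167e+04 s = 0.598 d.
First-order decay: C = 14.4·exp(−0.13·0.598) = 14.4·0.9252 = 13.32 mg/L.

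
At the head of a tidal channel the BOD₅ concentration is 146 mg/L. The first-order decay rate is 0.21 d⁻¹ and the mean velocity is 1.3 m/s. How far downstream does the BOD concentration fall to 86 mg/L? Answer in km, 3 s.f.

283 km

From C = C₀·e^(−kt), t = ln(C₀/C)/k = ln(146/86)/0.21 = 0.5293/0.21 = 2.52 d.
Distance = v·t = 1.3 m/s × 2.178e+05 s = 2.831e+05 m = 283.1 km.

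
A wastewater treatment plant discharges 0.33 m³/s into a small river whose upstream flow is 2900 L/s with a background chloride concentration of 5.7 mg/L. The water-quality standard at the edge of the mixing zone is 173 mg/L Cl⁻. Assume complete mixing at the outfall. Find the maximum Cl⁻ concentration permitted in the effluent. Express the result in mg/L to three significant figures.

2900 L/s = 2.9 m³/s.
Mass balance: 173·3.23 = 0.33·Cₑ + 2.9·5.7.
Cₑ = (558.8 − 16.53) / 0.33 = 1643 mg/L.

1640 mg/L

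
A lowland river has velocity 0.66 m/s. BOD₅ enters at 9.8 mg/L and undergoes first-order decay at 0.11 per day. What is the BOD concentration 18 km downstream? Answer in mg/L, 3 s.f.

Travel time t = 18 km / 0.66 m/s = 1.8e+04/0.66 = 2.727e+04 s = 0.3157 d.
First-order decay: C = 9.8·exp(−0.11·0.3157) = 9.8·0.9659 = 9.466 mg/L.

9.47 mg/L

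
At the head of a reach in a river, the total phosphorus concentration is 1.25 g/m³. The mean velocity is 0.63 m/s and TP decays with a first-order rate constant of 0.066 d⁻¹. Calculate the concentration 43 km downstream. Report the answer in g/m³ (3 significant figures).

Travel time t = 43 km / 0.63 m/s = 4.3e+04/0.63 = 6.825e+04 s = 0.79 d.
First-order decay: C = 1.25·exp(−0.066·0.79) = 1.25·0.9492 = 1.186 g/m³.

1.19 g/m³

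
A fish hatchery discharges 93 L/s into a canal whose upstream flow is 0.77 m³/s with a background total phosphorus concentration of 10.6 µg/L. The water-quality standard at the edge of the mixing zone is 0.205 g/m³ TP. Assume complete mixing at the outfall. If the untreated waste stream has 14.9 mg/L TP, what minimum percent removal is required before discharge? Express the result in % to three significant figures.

87.8 %

93 L/s = 0.093 m³/s.
10.6 µg/L = 0.0106 mg/L.
Mass balance: 0.205·0.863 = 0.093·Cₑ + 0.77·0.0106.
Cₑ = (0.1769 − 0.008162) / 0.093 = 1.815 mg/L.
Required removal = 1 − 1.815/14.9 = 87.82 %.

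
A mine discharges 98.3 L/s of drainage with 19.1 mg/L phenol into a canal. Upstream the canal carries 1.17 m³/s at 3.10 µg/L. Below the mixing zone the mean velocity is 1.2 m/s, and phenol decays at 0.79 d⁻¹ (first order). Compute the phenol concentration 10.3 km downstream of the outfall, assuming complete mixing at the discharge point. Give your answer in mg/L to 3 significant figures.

1.37 mg/L

98.3 L/s = 0.0983 m³/s.
3.10 µg/L = 0.0031 mg/L.
After complete mixing, C₀ = (0.0983·19.1 + 1.17·0.0031) / 1.268 = 1.483 mg/L.
Travel time t = 1.03e+04 m / 1.2 m/s = 8583 s = 0.09934 d.
C = 1.483·exp(−0.79·0.09934) = 1.483·0.9245 = 1.371 mg/L.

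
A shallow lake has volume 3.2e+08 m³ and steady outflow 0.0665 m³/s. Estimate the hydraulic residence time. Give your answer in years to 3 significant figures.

Q = 0.0665 m³/s × 3.156e+07 s/yr = 2.099e+06 m³/yr.
Hydraulic residence time τ = V/Q = 3.2e+08/2.099e+06 = 152.5 yr.

152 yr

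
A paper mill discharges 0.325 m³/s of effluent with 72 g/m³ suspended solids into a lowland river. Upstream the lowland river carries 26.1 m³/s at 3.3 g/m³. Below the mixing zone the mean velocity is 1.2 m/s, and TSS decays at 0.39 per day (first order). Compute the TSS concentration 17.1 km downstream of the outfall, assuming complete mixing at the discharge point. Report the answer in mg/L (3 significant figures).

3.89 mg/L

After complete mixing, C₀ = (0.325·72 + 26.1·3.3) / 26.43 = 4.145 mg/L.
Travel time t = 1.71e+04 m / 1.2 m/s = 1.425e+04 s = 0.1649 d.
C = 4.145·exp(−0.39·0.1649) = 4.145·0.9377 = 3.887 mg/L.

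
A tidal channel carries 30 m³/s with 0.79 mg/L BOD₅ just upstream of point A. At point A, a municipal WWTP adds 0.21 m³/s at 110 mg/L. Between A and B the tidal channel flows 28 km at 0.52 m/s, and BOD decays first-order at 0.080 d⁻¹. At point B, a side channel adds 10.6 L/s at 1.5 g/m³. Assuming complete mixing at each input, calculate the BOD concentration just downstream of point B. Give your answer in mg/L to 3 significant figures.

After input A: C = (30·0.79 + 0.21·110) / 30.21 = 1.549 mg/L.
Over the 28 km reach to input B (t = 5.385e+04 s = 0.6232 d), decay gives C = 1.549·exp(−0.080·0.6232) = 1.474 mg/L.
10.6 L/s = 0.0106 m³/s.
After input B: C = (30.21·1.474 + 0.0106·1.5) / 30.22 = 1.474 mg/L.

1.47 mg/L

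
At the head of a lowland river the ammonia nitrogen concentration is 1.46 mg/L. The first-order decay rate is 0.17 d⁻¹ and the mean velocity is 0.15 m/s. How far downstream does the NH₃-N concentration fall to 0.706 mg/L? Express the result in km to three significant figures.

55.4 km

From C = C₀·e^(−kt), t = ln(C₀/C)/k = ln(1.46/0.706)/0.17 = 0.7266/0.17 = 4.274 d.
Distance = v·t = 0.15 m/s × 3.693e+05 s = 5.539e+04 m = 55.39 km.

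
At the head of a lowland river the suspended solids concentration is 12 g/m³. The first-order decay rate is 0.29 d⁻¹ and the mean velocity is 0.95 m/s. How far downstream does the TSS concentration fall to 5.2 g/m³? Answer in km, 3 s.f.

237 km

From C = C₀·e^(−kt), t = ln(C₀/C)/k = ln(12/5.2)/0.29 = 0.8362/0.29 = 2.884 d.
Distance = v·t = 0.95 m/s × 2.491e+05 s = 2.367e+05 m = 236.7 km.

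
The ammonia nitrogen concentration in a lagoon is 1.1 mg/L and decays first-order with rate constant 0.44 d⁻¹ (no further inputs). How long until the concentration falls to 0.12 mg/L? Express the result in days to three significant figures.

t = ln(C₀/C)/k = ln(1.1/0.12)/0.44 = 2.216/0.44 = 5.035 d.

5.04 d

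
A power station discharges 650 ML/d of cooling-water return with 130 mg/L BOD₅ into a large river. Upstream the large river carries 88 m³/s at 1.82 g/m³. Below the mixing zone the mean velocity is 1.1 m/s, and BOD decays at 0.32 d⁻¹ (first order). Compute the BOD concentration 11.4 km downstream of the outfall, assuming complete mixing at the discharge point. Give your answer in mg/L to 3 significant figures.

11.5 mg/L

650 ML/d = 7.523 m³/s.
After complete mixing, C₀ = (7.523·130 + 88·1.82) / 95.52 = 11.92 mg/L.
Travel time t = 1.14e+04 m / 1.1 m/s = 1.036e+04 s = 0.1199 d.
C = 11.92·exp(−0.32·0.1199) = 11.92·0.9623 = 11.47 mg/L.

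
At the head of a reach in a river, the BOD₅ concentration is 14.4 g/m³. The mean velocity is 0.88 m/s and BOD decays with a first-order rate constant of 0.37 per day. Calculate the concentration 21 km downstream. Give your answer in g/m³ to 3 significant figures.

13.0 g/m³

Travel time t = 21 km / 0.88 m/s = 2.1e+04/0.88 = 2.386e+04 s = 0.2762 d.
First-order decay: C = 14.4·exp(−0.37·0.2762) = 14.4·0.9029 = 13 g/m³.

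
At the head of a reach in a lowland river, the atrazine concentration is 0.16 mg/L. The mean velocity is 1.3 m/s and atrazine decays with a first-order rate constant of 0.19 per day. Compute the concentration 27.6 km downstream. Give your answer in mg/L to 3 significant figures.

Travel time t = 27.6 km / 1.3 m/s = 2.76e+04/1.3 = 2.123e+04 s = 0.2457 d.
First-order decay: C = 0.16·exp(−0.19·0.2457) = 0.16·0.9544 = 0.1527 mg/L.

0.153 mg/L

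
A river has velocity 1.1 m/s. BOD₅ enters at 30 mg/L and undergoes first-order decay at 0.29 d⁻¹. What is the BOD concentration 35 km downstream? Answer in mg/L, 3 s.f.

27.0 mg/L

Travel time t = 35 km / 1.1 m/s = 3.5e+04/1.1 = 3.182e+04 s = 0.3683 d.
First-order decay: C = 30·exp(−0.29·0.3683) = 30·0.8987 = 26.96 mg/L.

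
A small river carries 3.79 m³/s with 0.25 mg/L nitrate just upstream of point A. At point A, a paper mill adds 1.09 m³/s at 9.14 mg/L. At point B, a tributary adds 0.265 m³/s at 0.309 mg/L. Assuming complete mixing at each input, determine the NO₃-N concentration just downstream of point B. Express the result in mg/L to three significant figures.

2.14 mg/L

After input A: C = (3.79·0.25 + 1.09·9.14) / 4.88 = 2.236 mg/L.
After input B: C = (4.88·2.236 + 0.265·0.309) / 5.145 = 2.136 mg/L.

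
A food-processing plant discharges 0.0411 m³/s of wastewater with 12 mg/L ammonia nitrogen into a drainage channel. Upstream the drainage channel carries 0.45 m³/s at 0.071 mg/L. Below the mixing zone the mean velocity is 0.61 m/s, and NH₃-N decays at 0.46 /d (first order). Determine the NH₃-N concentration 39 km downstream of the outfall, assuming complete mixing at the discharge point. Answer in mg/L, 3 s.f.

After complete mixing, C₀ = (0.0411·12 + 0.45·0.071) / 0.4911 = 1.069 mg/L.
Travel time t = 3.9e+04 m / 0.61 m/s = 6.393e+04 s = 0.74 d.
C = 1.069·exp(−0.46·0.74) = 1.069·0.7115 = 0.7608 mg/L.

0.761 mg/L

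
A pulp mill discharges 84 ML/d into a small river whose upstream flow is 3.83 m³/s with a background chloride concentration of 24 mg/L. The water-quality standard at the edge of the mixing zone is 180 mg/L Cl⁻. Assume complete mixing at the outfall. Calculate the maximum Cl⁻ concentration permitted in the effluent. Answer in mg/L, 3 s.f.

84 ML/d = 0.9722 m³/s.
Mass balance: 180·4.802 = 0.9722·Cₑ + 3.83·24.
Cₑ = (864.4 − 91.92) / 0.9722 = 794.6 mg/L.

795 mg/L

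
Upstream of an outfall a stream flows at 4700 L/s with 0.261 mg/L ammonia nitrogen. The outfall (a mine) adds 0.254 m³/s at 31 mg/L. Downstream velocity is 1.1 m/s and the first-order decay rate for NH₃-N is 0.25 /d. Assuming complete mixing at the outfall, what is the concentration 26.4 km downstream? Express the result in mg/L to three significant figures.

1.71 mg/L

4700 L/s = 4.7 m³/s.
After complete mixing, C₀ = (0.254·31 + 4.7·0.261) / 4.954 = 1.837 mg/L.
Travel time t = 2.64e+04 m / 1.1 m/s = 2.4e+04 s = 0.2778 d.
C = 1.837·exp(−0.25·0.2778) = 1.837·0.9329 = 1.714 mg/L.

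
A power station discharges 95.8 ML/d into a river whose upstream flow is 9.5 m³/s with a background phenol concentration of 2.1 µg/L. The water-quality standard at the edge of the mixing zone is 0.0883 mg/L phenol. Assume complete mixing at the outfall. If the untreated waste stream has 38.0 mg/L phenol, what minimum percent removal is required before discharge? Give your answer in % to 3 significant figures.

97.8 %

95.8 ML/d = 1.109 m³/s.
2.1 µg/L = 0.0021 mg/L.
Mass balance: 0.0883·10.61 = 1.109·Cₑ + 9.5·0.0021.
Cₑ = (0.9368 − 0.01995) / 1.109 = 0.8268 mg/L.
Required removal = 1 − 0.8268/38.0 = 97.82 %.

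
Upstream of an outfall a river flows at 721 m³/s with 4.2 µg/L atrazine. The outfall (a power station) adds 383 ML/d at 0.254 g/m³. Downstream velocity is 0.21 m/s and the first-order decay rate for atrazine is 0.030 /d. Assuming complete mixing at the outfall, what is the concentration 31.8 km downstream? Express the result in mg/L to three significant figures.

383 ML/d = 4.433 m³/s.
4.2 µg/L = 0.0042 mg/L.
After complete mixing, C₀ = (4.433·0.254 + 721·0.0042) / 725.4 = 0.005726 mg/L.
Travel time t = 3.18e+04 m / 0.21 m/s = 1.514e+05 s = 1.753 d.
C = 0.005726·exp(−0.030·1.753) = 0.005726·0.9488 = 0.005433 mg/L.

0.00543 mg/L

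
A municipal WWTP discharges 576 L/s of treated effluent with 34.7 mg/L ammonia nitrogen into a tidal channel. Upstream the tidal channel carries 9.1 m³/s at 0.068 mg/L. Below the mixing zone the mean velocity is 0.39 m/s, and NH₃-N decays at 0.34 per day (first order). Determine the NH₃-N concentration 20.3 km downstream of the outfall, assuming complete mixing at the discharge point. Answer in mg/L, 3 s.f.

1.74 mg/L

576 L/s = 0.576 m³/s.
After complete mixing, C₀ = (0.576·34.7 + 9.1·0.068) / 9.676 = 2.13 mg/L.
Travel time t = 2.03e+04 m / 0.39 m/s = 5.205e+04 s = 0.6024 d.
C = 2.13·exp(−0.34·0.6024) = 2.13·0.8148 = 1.735 mg/L.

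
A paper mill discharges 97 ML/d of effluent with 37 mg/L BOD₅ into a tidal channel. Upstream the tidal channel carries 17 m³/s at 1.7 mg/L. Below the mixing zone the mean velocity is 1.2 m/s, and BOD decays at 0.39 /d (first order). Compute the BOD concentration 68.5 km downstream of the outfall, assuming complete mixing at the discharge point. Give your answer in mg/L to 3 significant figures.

3.00 mg/L

97 ML/d = 1.123 m³/s.
After complete mixing, C₀ = (1.123·37 + 17·1.7) / 18.12 = 3.887 mg/L.
Travel time t = 6.85e+04 m / 1.2 m/s = 5.708e+04 s = 0.6607 d.
C = 3.887·exp(−0.39·0.6607) = 3.887·0.7729 = 3.004 mg/L.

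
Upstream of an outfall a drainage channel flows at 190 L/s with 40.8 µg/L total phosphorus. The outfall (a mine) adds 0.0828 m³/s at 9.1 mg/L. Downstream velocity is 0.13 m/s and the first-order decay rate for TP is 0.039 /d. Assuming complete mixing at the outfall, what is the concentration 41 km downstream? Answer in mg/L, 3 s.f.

2.42 mg/L

190 L/s = 0.19 m³/s.
40.8 µg/L = 0.0408 mg/L.
After complete mixing, C₀ = (0.0828·9.1 + 0.19·0.0408) / 0.2728 = 2.79 mg/L.
Travel time t = 4.1e+04 m / 0.13 m/s = 3.154e+05 s = 3.65 d.
C = 2.79·exp(−0.039·3.65) = 2.79·0.8673 = 2.42 mg/L.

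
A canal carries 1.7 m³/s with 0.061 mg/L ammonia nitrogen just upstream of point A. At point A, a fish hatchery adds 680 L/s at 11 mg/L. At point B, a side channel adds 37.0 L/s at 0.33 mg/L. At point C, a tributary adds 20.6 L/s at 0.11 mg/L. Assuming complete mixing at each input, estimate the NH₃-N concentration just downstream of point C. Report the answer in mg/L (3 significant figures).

680 L/s = 0.68 m³/s.
After input A: C = (1.7·0.061 + 0.68·11) / 2.38 = 3.186 mg/L.
37.0 L/s = 0.037 m³/s.
After input B: C = (2.38·3.186 + 0.037·0.33) / 2.417 = 3.143 mg/L.
20.6 L/s = 0.0206 m³/s.
After input C: C = (2.417·3.143 + 0.0206·0.11) / 2.438 = 3.117 mg/L.

3.12 mg/L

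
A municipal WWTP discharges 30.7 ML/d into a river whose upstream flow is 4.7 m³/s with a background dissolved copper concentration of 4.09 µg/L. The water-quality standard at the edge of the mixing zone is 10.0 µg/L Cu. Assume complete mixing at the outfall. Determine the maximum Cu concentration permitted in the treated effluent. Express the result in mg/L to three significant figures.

0.0882 mg/L

30.7 ML/d = 0.3553 m³/s.
4.09 µg/L = 0.00409 mg/L.
10.0 µg/L = 0.01 mg/L.
Mass balance: 0.01·5.055 = 0.3553·Cₑ + 4.7·0.00409.
Cₑ = (0.05055 − 0.01922) / 0.3553 = 0.08817 mg/L.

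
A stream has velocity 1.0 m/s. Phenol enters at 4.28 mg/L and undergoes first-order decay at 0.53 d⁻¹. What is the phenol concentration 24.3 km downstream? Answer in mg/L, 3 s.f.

Travel time t = 24.3 km / 1.0 m/s = 2.43e+04/1.0 = 2.43e+04 s = 0.2812 d.
First-order decay: C = 4.28·exp(−0.53·0.2812) = 4.28·0.8615 = 3.687 mg/L.

3.69 mg/L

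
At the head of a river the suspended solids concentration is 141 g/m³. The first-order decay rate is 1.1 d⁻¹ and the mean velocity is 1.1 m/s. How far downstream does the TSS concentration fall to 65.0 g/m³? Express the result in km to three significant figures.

66.9 km

From C = C₀·e^(−kt), t = ln(C₀/C)/k = ln(141/65.0)/1.1 = 0.7744/1.1 = 0.704 d.
Distance = v·t = 1.1 m/s × 6.082e+04 s = 6.691e+04 m = 66.91 km.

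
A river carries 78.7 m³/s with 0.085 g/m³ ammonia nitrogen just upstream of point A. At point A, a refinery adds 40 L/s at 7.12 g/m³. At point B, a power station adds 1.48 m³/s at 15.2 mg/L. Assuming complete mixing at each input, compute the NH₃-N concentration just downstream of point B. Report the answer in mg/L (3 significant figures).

0.367 mg/L

40 L/s = 0.04 m³/s.
After input A: C = (78.7·0.085 + 0.04·7.12) / 78.74 = 0.08857 mg/L.
After input B: C = (78.74·0.08857 + 1.48·15.2) / 80.22 = 0.3674 mg/L.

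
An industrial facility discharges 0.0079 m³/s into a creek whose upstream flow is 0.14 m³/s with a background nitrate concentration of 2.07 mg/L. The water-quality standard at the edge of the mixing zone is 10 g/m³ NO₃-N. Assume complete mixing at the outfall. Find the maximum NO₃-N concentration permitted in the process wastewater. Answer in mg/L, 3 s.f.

Mass balance: 10·0.1479 = 0.0079·Cₑ + 0.14·2.07.
Cₑ = (1.479 − 0.2898) / 0.0079 = 150.5 mg/L.

151 mg/L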